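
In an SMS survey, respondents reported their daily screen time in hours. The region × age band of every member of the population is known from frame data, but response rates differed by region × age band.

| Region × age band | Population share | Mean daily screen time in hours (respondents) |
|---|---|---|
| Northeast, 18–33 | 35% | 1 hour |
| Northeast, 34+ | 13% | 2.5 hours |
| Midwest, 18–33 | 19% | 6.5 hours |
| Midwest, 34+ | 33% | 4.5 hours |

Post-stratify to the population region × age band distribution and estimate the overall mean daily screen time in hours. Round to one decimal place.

Post-stratification weights by population share, not respondent share:
  Northeast, 18–33: 0.35 × 1 = 0.35
  Northeast, 34+: 0.13 × 2.5 = 0.325
  Midwest, 18–33: 0.19 × 6.5 = 1.235
  Midwest, 34+: 0.33 × 4.5 = 1.485
Post-stratified estimate = 3.395 → 3.4.

3.4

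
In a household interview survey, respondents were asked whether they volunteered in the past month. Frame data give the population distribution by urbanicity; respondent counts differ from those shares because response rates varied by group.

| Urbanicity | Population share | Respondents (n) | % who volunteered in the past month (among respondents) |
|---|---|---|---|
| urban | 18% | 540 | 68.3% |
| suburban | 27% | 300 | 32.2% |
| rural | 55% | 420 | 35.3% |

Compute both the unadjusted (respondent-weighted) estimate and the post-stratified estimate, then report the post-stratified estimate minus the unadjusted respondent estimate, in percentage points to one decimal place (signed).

-8.3 percentage points

Naive respondent-only estimate (weights = respondent counts):
  (540/1260)×68.3 + (300/1260)×32.2 + (420/1260)×35.3 = 48.7048%
Reweighting by population urbanicity shares:
  0.18×68.3 + 0.27×32.2 + 0.55×35.3 = 40.403%
Difference = 40.403 − 48.7048 = -8.3018 pp.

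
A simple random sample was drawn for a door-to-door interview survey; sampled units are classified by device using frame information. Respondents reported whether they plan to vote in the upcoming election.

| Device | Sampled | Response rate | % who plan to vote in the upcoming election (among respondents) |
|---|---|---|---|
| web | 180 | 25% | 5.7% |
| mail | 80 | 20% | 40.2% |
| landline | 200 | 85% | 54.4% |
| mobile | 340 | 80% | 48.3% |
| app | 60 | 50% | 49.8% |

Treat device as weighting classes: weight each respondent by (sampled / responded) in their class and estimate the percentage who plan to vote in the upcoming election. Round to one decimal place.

Each respondent's weight = sampled/responded in their class; summing within a class gives n_sampled, so:
  web: 180 × 5.7 = 1026
  mail: 80 × 40.2 = 3216
  landline: 200 × 54.4 = 10,880
  mobile: 340 × 48.3 = 16,422
  app: 60 × 49.8 = 2988
Adjusted estimate = 34,532 / 860 = 40.1535 → 40.2%.

40.2%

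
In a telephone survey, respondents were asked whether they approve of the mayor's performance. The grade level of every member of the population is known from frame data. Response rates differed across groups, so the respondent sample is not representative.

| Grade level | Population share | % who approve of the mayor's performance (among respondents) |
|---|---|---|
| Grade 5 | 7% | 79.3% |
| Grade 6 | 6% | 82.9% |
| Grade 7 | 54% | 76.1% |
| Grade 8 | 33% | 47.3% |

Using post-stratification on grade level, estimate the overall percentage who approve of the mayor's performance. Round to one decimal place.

Reweight to the known grade level distribution:
  Grade 5: 0.07 × 79.3 = 5.551
  Grade 6: 0.06 × 82.9 = 4.974
  Grade 7: 0.54 × 76.1 = 41.094
  Grade 8: 0.33 × 47.3 = 15.609
Post-stratified estimate = 67.228 → 67.2%.

67.2%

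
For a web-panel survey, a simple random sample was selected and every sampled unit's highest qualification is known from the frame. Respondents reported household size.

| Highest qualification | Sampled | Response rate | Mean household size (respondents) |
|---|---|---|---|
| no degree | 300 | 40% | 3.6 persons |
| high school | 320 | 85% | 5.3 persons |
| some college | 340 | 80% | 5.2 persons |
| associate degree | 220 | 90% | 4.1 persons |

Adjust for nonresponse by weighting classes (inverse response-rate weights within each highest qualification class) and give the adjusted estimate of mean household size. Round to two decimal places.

Inverse-response-rate weighting restores each class to its sampled count, so class totals weight by n_sampled:
  no degree: 300 × 3.6 = 1080
  high school: 320 × 5.3 = 1696
  some college: 340 × 5.2 = 1768
  associate degree: 220 × 4.1 = 902
Adjusted estimate = 5446 / 1,180 = 4.61525 → 4.62.

4.62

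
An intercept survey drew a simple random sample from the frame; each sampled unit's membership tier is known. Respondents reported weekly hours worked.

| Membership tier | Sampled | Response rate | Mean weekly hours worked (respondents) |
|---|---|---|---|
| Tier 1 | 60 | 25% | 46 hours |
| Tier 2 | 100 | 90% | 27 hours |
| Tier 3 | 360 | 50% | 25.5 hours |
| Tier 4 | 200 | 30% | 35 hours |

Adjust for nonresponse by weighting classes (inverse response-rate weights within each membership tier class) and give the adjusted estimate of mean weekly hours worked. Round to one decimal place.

Weighting each respondent by the inverse class response rate inflates each class back to its sampled size, so the class weight is n_sampled:
  Tier 1: 60 × 46 = 2760
  Tier 2: 100 × 27 = 2700
  Tier 3: 360 × 25.5 = 9180
  Tier 4: 200 × 35 = 7000
Adjusted estimate = 21,640 / 720 = 30.0556 → 30.1.

30.1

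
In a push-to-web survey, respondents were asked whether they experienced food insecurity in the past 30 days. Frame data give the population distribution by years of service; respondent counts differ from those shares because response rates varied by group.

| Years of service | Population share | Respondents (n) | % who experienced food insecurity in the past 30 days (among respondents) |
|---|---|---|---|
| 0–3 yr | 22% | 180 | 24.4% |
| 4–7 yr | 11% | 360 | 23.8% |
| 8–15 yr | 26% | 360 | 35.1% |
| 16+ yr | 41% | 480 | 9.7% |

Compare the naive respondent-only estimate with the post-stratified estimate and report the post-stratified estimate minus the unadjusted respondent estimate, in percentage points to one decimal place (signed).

-0.8 percentage points

Unadjusted (pooled respondent) estimate weights by respondent counts:
  (180/1380)×24.4 + (360/1380)×23.8 + (360/1380)×35.1 + (480/1380)×9.7 = 21.9217%
Post-stratifying to population shares instead:
  0.22×24.4 + 0.11×23.8 + 0.26×35.1 + 0.41×9.7 = 21.089%
Difference = 21.089 − 21.9217 = -0.8327 pp.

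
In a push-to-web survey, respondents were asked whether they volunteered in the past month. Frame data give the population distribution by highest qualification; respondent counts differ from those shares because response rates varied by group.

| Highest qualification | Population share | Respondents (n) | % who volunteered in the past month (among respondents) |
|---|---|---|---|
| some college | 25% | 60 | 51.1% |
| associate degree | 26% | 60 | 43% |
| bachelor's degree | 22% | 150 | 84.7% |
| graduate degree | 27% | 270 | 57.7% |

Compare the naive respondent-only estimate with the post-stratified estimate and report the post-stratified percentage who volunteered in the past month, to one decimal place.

58.2%

Naive respondent-only estimate (weights = respondent counts):
  (60/540)×51.1 + (60/540)×43 + (150/540)×84.7 + (270/540)×57.7 = 62.8333%
Reweighting by population highest qualification shares:
  0.25×51.1 + 0.26×43 + 0.22×84.7 + 0.27×57.7 = 58.168%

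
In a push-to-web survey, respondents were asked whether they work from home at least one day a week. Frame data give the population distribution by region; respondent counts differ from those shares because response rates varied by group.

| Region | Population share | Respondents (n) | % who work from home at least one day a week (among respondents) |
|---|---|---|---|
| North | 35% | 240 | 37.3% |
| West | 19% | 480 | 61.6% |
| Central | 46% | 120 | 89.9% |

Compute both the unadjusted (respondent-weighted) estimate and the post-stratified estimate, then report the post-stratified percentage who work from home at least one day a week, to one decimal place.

Naive respondent-only estimate (weights = respondent counts):
  (240/840)×37.3 + (480/840)×61.6 + (120/840)×89.9 = 58.7%
Post-stratified estimate weights by population shares:
  0.35×37.3 + 0.19×61.6 + 0.46×89.9 = 66.113%

66.1%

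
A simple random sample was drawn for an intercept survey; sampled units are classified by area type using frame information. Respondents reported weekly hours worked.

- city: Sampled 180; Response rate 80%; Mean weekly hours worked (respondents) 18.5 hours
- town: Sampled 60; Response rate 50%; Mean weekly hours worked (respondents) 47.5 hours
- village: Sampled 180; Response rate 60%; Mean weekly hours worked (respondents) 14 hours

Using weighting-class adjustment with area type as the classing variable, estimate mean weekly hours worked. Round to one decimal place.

Inverse-response-rate weighting restores each class to its sampled count, so class totals weight by n_sampled:
  city: 180 × 18.5 = 3330
  town: 60 × 47.5 = 2850
  village: 180 × 14 = 2520
Adjusted estimate = 8700 / 420 = 20.7143 → 20.7.

20.7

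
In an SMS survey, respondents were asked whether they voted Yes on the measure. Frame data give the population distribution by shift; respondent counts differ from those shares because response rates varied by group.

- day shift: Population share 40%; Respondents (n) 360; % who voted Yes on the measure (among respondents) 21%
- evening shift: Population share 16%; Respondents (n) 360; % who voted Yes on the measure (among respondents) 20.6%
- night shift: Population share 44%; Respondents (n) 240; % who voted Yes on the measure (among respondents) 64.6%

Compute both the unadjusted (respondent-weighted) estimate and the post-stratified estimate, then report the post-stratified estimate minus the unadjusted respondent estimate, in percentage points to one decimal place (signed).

Naive respondent-only estimate (weights = respondent counts):
  (360/960)×21 + (360/960)×20.6 + (240/960)×64.6 = 31.75%
Reweighting by population shift shares:
  0.4×21 + 0.16×20.6 + 0.44×64.6 = 40.12%
Difference = 40.12 − 31.75 = 8.37 pp.

+8.4 percentage points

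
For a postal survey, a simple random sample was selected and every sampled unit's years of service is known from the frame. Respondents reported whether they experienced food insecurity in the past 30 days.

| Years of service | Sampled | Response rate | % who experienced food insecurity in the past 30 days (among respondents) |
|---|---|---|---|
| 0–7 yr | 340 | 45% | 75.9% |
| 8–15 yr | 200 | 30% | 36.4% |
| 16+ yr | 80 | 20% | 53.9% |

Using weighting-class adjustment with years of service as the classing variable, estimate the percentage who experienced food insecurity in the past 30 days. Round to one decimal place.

Each respondent's weight = sampled/responded in their class; summing within a class gives n_sampled, so:
  0–7 yr: 340 × 75.9 = 25806
  8–15 yr: 200 × 36.4 = 7280
  16+ yr: 80 × 53.9 = 4312
Adjusted estimate = 37,398 / 620 = 60.3194 → 60.3%.

60.3%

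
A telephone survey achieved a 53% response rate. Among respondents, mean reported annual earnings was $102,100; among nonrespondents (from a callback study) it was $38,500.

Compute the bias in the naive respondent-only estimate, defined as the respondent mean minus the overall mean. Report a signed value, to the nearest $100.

+$29,900

Nonresponse fraction = 1 − 0.53 = 0.47.
Bias = (nonresponse fraction) × (respondent mean − nonrespondent mean)
     = 0.47 × (102,100 − 38,500) = 0.47 × 63,600 = 29,892.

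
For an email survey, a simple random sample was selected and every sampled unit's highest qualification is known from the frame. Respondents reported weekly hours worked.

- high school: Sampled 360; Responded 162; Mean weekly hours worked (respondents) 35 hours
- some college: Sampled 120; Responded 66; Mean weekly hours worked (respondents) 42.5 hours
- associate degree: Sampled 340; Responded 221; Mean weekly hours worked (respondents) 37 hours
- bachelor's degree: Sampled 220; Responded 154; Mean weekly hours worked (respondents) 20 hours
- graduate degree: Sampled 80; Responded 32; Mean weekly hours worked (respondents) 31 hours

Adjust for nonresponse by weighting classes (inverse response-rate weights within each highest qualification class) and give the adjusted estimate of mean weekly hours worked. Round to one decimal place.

Response rates by class: high school 162/360 = 45%, some college 66/120 = 55%, associate degree 221/340 = 65%, bachelor's degree 154/220 = 70%, graduate degree 32/80 = 40%.
With weight = n_sampled/n_responded per class, the weighted class total is n_sampled:
  high school: 360 × 35 = 12,600
  some college: 120 × 42.5 = 5100
  associate degree: 340 × 37 = 12,580
  bachelor's degree: 220 × 20 = 4400
  graduate degree: 80 × 31 = 2480
Adjusted estimate = 37,160 / 1,120 = 33.1786 → 33.2.

33.2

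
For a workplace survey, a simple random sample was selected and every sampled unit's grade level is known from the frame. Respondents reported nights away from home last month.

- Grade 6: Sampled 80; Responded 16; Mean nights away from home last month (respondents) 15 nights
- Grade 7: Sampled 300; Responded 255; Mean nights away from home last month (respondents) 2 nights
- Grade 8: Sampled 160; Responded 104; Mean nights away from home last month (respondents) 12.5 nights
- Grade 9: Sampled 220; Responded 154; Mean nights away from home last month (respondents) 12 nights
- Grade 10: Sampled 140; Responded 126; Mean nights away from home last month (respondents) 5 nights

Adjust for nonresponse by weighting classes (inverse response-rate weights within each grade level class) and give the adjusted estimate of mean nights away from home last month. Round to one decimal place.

Class response rates: Grade 6 16/80 = 20%, Grade 7 255/300 = 85%, Grade 8 104/160 = 65%, Grade 9 154/220 = 70%, Grade 10 126/140 = 90%.
Inverse-response-rate weighting restores each class to its sampled count, so class totals weight by n_sampled:
  Grade 6: 80 × 15 = 1200
  Grade 7: 300 × 2 = 600
  Grade 8: 160 × 12.5 = 2000
  Grade 9: 220 × 12 = 2640
  Grade 10: 140 × 5 = 700
Adjusted estimate = 7140 / 900 = 7.93333 → 7.9.

7.9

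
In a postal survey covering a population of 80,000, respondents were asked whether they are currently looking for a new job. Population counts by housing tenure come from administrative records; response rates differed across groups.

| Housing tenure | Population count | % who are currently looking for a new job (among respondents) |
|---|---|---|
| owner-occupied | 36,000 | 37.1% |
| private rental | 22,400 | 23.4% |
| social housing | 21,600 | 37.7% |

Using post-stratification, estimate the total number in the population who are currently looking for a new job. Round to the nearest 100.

Estimated count per cell = population count × respondent percentage:
  owner-occupied: 36,000 × 37.1% = 13,356
  private rental: 22,400 × 23.4% = 5241.6
  social housing: 21,600 × 37.7% = 8143.2
Estimated total = 26740.8 → 26,700.

26,700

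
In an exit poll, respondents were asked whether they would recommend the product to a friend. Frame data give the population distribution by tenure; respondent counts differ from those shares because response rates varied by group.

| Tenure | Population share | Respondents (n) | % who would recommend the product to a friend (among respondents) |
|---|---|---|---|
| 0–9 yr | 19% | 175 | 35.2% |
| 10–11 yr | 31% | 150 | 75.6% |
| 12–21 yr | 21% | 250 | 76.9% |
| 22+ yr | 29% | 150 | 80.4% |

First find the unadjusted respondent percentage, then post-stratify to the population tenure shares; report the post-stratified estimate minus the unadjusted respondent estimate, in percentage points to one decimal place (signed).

Naive respondent-only estimate (weights = respondent counts):
  (175/725)×35.2 + (150/725)×75.6 + (250/725)×76.9 + (150/725)×80.4 = 67.2897%
Post-stratified estimate weights by population shares:
  0.19×35.2 + 0.31×75.6 + 0.21×76.9 + 0.29×80.4 = 69.589%
Difference = 69.589 − 67.2897 = 2.2993 pp.

+2.3 percentage points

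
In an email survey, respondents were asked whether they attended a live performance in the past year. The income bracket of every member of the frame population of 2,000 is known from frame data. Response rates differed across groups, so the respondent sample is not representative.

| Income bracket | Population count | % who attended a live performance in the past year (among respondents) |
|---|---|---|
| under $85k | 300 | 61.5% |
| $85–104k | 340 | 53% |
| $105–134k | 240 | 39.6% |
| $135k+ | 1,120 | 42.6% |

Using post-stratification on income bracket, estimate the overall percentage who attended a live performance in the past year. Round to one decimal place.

46.8%

Post-stratification weights by population share, not respondent share:
  under $85k: (300/2,000) × 61.5 = 9.225
  $85–104k: (340/2,000) × 53 = 9.01
  $105–134k: (240/2,000) × 39.6 = 4.752
  $135k+: (1,120/2,000) × 42.6 = 23.856
Post-stratified estimate = 46.843 → 46.8%.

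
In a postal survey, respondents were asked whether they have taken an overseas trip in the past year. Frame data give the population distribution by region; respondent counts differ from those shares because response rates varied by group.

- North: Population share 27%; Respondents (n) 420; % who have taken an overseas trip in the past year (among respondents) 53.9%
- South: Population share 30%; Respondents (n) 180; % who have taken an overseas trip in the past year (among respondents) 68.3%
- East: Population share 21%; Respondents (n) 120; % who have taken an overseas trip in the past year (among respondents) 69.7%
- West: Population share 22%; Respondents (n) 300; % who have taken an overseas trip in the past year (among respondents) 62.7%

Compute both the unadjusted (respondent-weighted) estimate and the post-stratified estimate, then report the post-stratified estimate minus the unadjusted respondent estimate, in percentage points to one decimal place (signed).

Naive respondent-only estimate (weights = respondent counts):
  (420/1020)×53.9 + (180/1020)×68.3 + (120/1020)×69.7 + (300/1020)×62.7 = 60.8882%
Reweighting by population region shares:
  0.27×53.9 + 0.3×68.3 + 0.21×69.7 + 0.22×62.7 = 63.474%
Difference = 63.474 − 60.8882 = 2.5858 pp.

+2.6 percentage points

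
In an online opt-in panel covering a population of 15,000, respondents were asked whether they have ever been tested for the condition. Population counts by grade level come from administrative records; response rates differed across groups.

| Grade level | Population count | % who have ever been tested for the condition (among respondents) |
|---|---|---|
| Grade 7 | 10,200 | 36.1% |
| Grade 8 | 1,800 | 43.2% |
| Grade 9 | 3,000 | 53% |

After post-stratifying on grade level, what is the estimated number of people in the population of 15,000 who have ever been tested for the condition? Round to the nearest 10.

6,050

Estimated count per cell = population count × respondent percentage:
  Grade 7: 10,200 × 36.1% = 3682.2
  Grade 8: 1,800 × 43.2% = 777.6
  Grade 9: 3,000 × 53% = 1590
Estimated total = 6049.8 → 6,050.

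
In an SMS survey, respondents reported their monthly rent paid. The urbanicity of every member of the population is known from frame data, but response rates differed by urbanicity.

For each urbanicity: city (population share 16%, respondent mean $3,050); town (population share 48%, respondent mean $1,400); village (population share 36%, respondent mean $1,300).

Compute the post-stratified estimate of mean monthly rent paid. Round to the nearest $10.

Weight each group's respondent value by its population share:
  city: 0.16 × 3050 = 488
  town: 0.48 × 1400 = 672
  village: 0.36 × 1300 = 468
Post-stratified estimate = 1628 → $1,630.

$1,630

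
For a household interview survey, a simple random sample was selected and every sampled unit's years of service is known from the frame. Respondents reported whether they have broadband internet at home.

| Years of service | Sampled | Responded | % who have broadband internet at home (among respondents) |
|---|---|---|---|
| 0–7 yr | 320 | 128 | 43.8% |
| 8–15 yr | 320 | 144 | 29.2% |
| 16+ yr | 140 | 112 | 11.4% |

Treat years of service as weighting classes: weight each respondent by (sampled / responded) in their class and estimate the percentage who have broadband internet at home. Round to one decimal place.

Class response rates: 0–7 yr 128/320 = 40%, 8–15 yr 144/320 = 45%, 16+ yr 112/140 = 80%.
Each respondent's weight = sampled/responded in their class; summing within a class gives n_sampled, so:
  0–7 yr: 320 × 43.8 = 14,016
  8–15 yr: 320 × 29.2 = 9344
  16+ yr: 140 × 11.4 = 1596
Adjusted estimate = 24,956 / 780 = 31.9949 → 32.0%.

32.0%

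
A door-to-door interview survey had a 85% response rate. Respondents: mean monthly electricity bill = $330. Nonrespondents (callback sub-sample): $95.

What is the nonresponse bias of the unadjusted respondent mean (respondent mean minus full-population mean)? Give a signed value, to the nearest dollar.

Nonresponse fraction = 1 − 0.85 = 0.15.
Bias = (nonresponse fraction) × (respondent mean − nonrespondent mean)
     = 0.15 × (330 − 95) = 0.15 × 235 = 35.25.

+$35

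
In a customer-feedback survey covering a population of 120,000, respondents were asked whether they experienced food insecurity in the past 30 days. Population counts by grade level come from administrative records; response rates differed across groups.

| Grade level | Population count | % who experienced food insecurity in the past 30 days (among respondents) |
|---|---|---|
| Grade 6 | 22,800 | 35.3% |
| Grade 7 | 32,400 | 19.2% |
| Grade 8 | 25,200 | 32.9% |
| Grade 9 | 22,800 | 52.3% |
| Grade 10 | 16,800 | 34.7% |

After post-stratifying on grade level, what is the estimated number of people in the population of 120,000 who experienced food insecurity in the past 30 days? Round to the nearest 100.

40,300

Estimated count per cell = population count × respondent percentage:
  Grade 6: 22,800 × 35.3% = 8048.4
  Grade 7: 32,400 × 19.2% = 6220.8
  Grade 8: 25,200 × 32.9% = 8290.8
  Grade 9: 22,800 × 52.3% = 11924.4
  Grade 10: 16,800 × 34.7% = 5829.6
Estimated total = 40,314 → 40,300.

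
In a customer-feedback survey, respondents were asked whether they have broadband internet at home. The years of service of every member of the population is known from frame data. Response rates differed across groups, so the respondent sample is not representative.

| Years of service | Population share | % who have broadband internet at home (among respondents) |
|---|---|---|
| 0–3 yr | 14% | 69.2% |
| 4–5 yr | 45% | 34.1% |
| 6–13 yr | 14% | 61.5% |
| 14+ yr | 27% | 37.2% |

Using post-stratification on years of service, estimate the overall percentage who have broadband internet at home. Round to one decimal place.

43.7%

Weight each group's respondent value by its population share:
  0–3 yr: 0.14 × 69.2 = 9.688
  4–5 yr: 0.45 × 34.1 = 15.345
  6–13 yr: 0.14 × 61.5 = 8.61
  14+ yr: 0.27 × 37.2 = 10.044
Post-stratified estimate = 43.687 → 43.7%.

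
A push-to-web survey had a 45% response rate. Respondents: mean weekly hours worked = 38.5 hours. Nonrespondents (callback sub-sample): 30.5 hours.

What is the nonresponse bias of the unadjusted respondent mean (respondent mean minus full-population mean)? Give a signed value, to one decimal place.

+4.4

Nonresponse fraction = 1 − 0.45 = 0.55.
Bias = (nonresponse fraction) × (respondent mean − nonrespondent mean)
     = 0.55 × (38.5 − 30.5) = 0.55 × 8 = 4.4.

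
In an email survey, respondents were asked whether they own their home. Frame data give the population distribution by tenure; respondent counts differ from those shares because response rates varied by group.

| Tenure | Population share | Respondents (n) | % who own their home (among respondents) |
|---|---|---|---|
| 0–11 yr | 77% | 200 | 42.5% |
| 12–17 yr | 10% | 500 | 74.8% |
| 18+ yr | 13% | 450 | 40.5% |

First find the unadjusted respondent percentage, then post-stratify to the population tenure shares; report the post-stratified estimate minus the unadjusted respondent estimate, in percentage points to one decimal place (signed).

-10.3 percentage points

Naive respondent-only estimate (weights = respondent counts):
  (200/1150)×42.5 + (500/1150)×74.8 + (450/1150)×40.5 = 55.7609%
Post-stratified estimate weights by population shares:
  0.77×42.5 + 0.1×74.8 + 0.13×40.5 = 45.47%
Difference = 45.47 − 55.7609 = -10.2909 pp.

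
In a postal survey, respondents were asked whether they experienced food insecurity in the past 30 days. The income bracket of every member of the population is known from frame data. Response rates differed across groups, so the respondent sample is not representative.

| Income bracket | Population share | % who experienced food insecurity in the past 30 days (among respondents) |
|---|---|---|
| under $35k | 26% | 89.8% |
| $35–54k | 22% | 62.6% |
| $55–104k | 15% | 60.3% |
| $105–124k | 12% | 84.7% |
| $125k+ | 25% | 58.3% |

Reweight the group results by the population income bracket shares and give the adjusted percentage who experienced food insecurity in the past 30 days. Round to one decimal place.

Reweight to the known income bracket distribution:
  under $35k: 0.26 × 89.8 = 23.348
  $35–54k: 0.22 × 62.6 = 13.772
  $55–104k: 0.15 × 60.3 = 9.045
  $105–124k: 0.12 × 84.7 = 10.164
  $125k+: 0.25 × 58.3 = 14.575
Post-stratified estimate = 70.904 → 70.9%.

70.9%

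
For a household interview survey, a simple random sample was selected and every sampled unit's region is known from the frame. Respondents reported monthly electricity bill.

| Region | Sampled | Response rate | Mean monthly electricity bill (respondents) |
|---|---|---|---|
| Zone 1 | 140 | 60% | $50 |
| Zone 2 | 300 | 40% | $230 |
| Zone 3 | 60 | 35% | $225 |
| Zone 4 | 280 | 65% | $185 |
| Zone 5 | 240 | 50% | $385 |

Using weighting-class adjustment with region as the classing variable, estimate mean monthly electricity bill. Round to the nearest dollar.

$229

Inverse-response-rate weighting restores each class to its sampled count, so class totals weight by n_sampled:
  Zone 1: 140 × 50 = 7000
  Zone 2: 300 × 230 = 69,000
  Zone 3: 60 × 225 = 13,500
  Zone 4: 280 × 185 = 51,800
  Zone 5: 240 × 385 = 92,400
Adjusted estimate = 233,700 / 1,020 = 229.118 → $229.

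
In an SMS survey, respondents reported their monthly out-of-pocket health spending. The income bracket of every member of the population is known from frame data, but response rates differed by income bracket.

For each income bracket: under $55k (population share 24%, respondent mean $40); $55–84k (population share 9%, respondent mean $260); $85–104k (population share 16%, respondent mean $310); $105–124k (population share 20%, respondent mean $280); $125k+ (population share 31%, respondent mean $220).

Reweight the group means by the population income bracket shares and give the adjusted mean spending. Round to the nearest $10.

$210

Each cell contributes population-share × respondent value:
  under $55k: 0.24 × 40 = 9.6
  $55–84k: 0.09 × 260 = 23.4
  $85–104k: 0.16 × 310 = 49.6
  $105–124k: 0.2 × 280 = 56
  $125k+: 0.31 × 220 = 68.2
Post-stratified estimate = 206.8 → $210.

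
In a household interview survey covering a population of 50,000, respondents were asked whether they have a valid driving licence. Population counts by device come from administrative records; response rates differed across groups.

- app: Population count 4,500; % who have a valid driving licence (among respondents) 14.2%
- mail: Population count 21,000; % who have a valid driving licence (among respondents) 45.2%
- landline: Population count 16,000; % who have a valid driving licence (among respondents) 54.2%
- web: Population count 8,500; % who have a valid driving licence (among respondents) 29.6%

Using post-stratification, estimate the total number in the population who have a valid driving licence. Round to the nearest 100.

Estimated count per cell = population count × respondent percentage:
  app: 4,500 × 14.2% = 639
  mail: 21,000 × 45.2% = 9492
  landline: 16,000 × 54.2% = 8672
  web: 8,500 × 29.6% = 2516
Estimated total = 21,319 → 21,300.

21,300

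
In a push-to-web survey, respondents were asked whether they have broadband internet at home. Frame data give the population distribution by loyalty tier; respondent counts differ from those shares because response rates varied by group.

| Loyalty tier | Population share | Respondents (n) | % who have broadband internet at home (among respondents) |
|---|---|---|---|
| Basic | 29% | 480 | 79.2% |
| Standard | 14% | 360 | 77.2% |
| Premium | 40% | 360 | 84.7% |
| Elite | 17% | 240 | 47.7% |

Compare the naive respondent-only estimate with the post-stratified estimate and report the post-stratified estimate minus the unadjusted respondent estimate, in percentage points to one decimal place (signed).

Without adjustment, the pooled respondent share is:
  (480/1440)×79.2 + (360/1440)×77.2 + (360/1440)×84.7 + (240/1440)×47.7 = 74.825%
Post-stratifying to population shares instead:
  0.29×79.2 + 0.14×77.2 + 0.4×84.7 + 0.17×47.7 = 75.765%
Difference = 75.765 − 74.825 = 0.94 pp.

+0.9 percentage points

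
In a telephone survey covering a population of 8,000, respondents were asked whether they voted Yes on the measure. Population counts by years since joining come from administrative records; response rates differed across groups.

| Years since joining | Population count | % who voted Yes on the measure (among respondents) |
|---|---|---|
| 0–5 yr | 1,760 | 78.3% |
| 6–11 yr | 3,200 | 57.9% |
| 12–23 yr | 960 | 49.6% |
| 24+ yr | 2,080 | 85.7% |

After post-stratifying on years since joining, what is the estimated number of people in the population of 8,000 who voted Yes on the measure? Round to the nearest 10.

5,490

Apply each group's respondent rate to its population count:
  0–5 yr: 1,760 × 78.3% = 1378.08
  6–11 yr: 3,200 × 57.9% = 1852.8
  12–23 yr: 960 × 49.6% = 476.16
  24+ yr: 2,080 × 85.7% = 1782.56
Estimated total = 5489.6 → 5,490.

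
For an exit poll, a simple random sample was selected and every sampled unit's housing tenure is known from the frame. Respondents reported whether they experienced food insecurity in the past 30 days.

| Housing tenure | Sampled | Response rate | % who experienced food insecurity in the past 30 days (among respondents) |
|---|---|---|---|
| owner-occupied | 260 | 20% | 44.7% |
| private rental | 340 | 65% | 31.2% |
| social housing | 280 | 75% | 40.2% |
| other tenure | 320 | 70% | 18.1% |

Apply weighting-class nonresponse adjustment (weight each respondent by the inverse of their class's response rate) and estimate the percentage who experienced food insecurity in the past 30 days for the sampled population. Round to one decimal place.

With weight = n_sampled/n_responded per class, the weighted class total is n_sampled:
  owner-occupied: 260 × 44.7 = 11,622
  private rental: 340 × 31.2 = 10,608
  social housing: 280 × 40.2 = 11,256
  other tenure: 320 × 18.1 = 5792
Adjusted estimate = 39,278 / 1,200 = 32.7317 → 32.7%.

32.7%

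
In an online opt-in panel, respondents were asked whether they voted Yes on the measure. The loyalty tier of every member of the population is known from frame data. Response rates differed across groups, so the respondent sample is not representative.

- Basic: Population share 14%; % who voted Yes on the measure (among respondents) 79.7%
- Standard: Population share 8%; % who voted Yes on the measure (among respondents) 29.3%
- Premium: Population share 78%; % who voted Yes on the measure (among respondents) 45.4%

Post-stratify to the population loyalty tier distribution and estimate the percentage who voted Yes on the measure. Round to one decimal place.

Each cell contributes population-share × respondent value:
  Basic: 0.14 × 79.7 = 11.158
  Standard: 0.08 × 29.3 = 2.344
  Premium: 0.78 × 45.4 = 35.412
Post-stratified estimate = 48.914 → 48.9%.

48.9%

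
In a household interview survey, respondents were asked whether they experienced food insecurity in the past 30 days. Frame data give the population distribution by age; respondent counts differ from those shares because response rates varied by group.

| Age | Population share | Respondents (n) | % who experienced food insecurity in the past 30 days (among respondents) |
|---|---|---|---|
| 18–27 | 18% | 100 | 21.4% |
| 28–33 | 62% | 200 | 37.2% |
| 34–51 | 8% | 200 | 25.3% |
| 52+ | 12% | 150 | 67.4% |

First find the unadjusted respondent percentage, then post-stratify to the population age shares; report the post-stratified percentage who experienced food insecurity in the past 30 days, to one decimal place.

37.0%

Naive respondent-only estimate (weights = respondent counts):
  (100/650)×21.4 + (200/650)×37.2 + (200/650)×25.3 + (150/650)×67.4 = 38.0769%
Post-stratified estimate weights by population shares:
  0.18×21.4 + 0.62×37.2 + 0.08×25.3 + 0.12×67.4 = 37.028%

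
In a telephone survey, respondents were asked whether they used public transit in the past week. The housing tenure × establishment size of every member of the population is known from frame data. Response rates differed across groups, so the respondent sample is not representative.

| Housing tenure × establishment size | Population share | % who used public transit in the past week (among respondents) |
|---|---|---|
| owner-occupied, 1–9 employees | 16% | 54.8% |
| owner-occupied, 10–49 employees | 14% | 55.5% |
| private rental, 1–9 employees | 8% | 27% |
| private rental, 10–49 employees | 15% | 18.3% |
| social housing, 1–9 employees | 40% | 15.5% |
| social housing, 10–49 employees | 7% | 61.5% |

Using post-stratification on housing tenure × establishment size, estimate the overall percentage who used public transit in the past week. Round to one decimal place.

Reweight to the known housing tenure × establishment size distribution:
  owner-occupied, 1–9 employees: 0.16 × 54.8 = 8.768
  owner-occupied, 10–49 employees: 0.14 × 55.5 = 7.77
  private rental, 1–9 employees: 0.08 × 27 = 2.16
  private rental, 10–49 employees: 0.15 × 18.3 = 2.745
  social housing, 1–9 employees: 0.4 × 15.5 = 6.2
  social housing, 10–49 employees: 0.07 × 61.5 = 4.305
Post-stratified estimate = 31.948 → 31.9%.

31.9%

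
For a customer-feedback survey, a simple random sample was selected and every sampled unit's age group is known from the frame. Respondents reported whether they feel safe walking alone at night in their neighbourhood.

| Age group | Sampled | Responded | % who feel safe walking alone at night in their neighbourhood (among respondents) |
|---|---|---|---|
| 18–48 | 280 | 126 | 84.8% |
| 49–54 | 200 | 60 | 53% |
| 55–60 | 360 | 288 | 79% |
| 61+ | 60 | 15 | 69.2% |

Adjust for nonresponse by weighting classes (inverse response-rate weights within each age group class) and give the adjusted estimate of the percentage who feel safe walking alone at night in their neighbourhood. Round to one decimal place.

74.4%

Class response rates: 18–48 126/280 = 45%, 49–54 60/200 = 30%, 55–60 288/360 = 80%, 61+ 15/60 = 25%.
Each respondent's weight = sampled/responded in their class; summing within a class gives n_sampled, so:
  18–48: 280 × 84.8 = 23,744
  49–54: 200 × 53 = 10,600
  55–60: 360 × 79 = 28,440
  61+: 60 × 69.2 = 4152
Adjusted estimate = 66,936 / 900 = 74.3733 → 74.4%.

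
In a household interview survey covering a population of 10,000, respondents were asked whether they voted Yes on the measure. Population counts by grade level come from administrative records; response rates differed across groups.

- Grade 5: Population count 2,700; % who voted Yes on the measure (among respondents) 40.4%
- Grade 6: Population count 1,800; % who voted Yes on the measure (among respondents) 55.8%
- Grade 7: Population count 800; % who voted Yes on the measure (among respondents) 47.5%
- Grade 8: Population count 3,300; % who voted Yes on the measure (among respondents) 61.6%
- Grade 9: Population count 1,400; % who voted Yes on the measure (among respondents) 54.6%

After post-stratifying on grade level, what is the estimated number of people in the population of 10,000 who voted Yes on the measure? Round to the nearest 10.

5,270

Estimated count per cell = population count × respondent percentage:
  Grade 5: 2,700 × 40.4% = 1090.8
  Grade 6: 1,800 × 55.8% = 1004.4
  Grade 7: 800 × 47.5% = 380
  Grade 8: 3,300 × 61.6% = 2032.8
  Grade 9: 1,400 × 54.6% = 764.4
Estimated total = 5272.4 → 5,270.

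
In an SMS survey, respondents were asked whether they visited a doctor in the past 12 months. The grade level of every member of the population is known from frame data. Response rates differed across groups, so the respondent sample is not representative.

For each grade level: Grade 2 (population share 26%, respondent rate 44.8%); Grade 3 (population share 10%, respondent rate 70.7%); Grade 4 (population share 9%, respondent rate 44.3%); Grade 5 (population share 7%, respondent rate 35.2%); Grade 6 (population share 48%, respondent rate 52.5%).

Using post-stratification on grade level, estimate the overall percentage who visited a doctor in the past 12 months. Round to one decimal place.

Post-stratification weights by population share, not respondent share:
  Grade 2: 0.26 × 44.8 = 11.648
  Grade 3: 0.1 × 70.7 = 7.07
  Grade 4: 0.09 × 44.3 = 3.987
  Grade 5: 0.07 × 35.2 = 2.464
  Grade 6: 0.48 × 52.5 = 25.2
Post-stratified estimate = 50.369 → 50.4%.

50.4%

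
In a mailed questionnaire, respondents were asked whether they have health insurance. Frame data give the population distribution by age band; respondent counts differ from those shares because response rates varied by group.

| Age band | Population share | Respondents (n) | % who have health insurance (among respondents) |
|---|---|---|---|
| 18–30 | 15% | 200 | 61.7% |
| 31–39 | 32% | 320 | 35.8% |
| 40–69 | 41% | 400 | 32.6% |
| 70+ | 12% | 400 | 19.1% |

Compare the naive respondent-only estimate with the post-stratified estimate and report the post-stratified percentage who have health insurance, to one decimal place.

36.4%

Unadjusted (pooled respondent) estimate weights by respondent counts:
  (200/1320)×61.7 + (320/1320)×35.8 + (400/1320)×32.6 + (400/1320)×19.1 = 33.6939%
Reweighting by population age band shares:
  0.15×61.7 + 0.32×35.8 + 0.41×32.6 + 0.12×19.1 = 36.369%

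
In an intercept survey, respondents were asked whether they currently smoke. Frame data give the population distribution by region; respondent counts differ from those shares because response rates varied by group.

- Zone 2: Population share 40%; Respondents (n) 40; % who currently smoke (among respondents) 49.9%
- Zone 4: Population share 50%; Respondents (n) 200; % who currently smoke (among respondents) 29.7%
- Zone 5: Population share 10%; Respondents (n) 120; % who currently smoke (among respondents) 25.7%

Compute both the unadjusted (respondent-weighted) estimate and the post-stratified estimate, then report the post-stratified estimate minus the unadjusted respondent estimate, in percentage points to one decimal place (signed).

+6.8 percentage points

Naive respondent-only estimate (weights = respondent counts):
  (40/360)×49.9 + (200/360)×29.7 + (120/360)×25.7 = 30.6111%
Reweighting by population region shares:
  0.4×49.9 + 0.5×29.7 + 0.1×25.7 = 37.38%
Difference = 37.38 − 30.6111 = 6.7689 pp.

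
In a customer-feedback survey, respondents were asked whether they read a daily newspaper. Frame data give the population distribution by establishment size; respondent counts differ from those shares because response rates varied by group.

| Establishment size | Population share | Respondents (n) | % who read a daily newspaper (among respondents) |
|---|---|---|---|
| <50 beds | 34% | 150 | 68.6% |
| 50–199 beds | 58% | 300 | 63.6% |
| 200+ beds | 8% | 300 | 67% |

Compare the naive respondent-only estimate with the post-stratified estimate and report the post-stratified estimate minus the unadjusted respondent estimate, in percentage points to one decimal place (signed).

-0.4 percentage points

Without adjustment, the pooled respondent share is:
  (150/750)×68.6 + (300/750)×63.6 + (300/750)×67 = 65.96%
Post-stratifying to population shares instead:
  0.34×68.6 + 0.58×63.6 + 0.08×67 = 65.572%
Difference = 65.572 − 65.96 = -0.388 pp.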